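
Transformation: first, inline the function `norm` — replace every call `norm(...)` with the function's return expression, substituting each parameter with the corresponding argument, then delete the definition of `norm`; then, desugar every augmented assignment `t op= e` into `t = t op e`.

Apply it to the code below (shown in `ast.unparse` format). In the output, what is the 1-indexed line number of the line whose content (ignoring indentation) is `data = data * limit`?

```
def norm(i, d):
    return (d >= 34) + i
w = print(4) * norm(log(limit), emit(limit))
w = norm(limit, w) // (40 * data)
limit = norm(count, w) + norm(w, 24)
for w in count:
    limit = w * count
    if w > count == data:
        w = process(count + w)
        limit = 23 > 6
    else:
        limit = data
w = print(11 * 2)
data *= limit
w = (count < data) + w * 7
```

Transformed code:
w = print(4) * ((emit(limit) >= 34) + log(limit))
w = ((w >= 34) + limit) // (40 * data)
limit = (w >= 34) + count + ((24 >= 34) + w)
for w in count:
    limit = w * count
    if w > count == data:
        w = process(count + w)
        limit = 23 > 6
    else:
        limit = data
w = print(11 * 2)
data = data * limit
w = (count < data) + w * 7

12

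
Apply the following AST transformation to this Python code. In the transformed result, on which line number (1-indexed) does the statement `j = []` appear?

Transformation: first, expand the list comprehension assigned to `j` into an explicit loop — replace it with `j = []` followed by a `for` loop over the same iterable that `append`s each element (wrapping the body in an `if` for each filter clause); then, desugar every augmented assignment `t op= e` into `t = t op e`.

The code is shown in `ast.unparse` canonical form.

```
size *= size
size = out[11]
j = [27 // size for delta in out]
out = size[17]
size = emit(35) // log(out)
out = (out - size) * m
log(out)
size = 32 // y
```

3

Transformed code:
size = size * size
size = out[11]
j = []
for delta in out:
    j.append(27 // size)
out = size[17]
size = emit(35) // log(out)
out = (out - size) * m
log(out)
size = 32 // y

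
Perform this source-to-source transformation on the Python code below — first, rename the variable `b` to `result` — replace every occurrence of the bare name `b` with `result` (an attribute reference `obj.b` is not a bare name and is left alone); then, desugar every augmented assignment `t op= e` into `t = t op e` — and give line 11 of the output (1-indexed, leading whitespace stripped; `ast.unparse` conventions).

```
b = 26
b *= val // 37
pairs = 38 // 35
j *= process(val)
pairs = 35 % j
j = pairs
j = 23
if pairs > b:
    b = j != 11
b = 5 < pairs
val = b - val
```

val = result - val

Transformed code:
result = 26
result = result * (val // 37)
pairs = 38 // 35
j = j * process(val)
pairs = 35 % j
j = pairs
j = 23
if pairs > result:
    result = j != 11
result = 5 < pairs
val = result - val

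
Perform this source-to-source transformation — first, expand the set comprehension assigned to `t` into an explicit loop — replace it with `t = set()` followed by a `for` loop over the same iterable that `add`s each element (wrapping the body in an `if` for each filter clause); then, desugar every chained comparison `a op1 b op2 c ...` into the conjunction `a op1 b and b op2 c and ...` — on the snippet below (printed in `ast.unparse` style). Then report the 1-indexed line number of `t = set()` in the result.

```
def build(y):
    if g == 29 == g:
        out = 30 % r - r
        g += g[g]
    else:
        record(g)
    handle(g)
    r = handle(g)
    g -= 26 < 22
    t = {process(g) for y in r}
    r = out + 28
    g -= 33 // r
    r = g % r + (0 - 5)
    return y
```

Transformed code:
def build(y):
    if g == 29 and 29 == g:
        out = 30 % r - r
        g += g[g]
    else:
        record(g)
    handle(g)
    r = handle(g)
    g -= 26 < 22
    t = set()
    for y in r:
        t.add(process(g))
    r = out + 28
    g -= 33 // r
    r = g % r + (0 - 5)
    return y

10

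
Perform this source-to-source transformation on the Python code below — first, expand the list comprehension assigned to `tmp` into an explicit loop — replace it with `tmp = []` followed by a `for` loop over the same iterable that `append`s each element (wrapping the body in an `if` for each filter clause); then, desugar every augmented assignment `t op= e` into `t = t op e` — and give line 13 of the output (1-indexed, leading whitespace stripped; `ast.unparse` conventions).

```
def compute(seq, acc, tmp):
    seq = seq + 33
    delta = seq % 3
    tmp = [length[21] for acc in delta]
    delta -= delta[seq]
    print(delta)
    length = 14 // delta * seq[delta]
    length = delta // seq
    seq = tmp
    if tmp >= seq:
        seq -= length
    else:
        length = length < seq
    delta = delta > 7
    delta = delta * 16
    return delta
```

seq = seq - length

Transformed code:
def compute(seq, acc, tmp):
    seq = seq + 33
    delta = seq % 3
    tmp = []
    for acc in delta:
        tmp.append(length[21])
    delta = delta - delta[seq]
    print(delta)
    length = 14 // delta * seq[delta]
    length = delta // seq
    seq = tmp
    if tmp >= seq:
        seq = seq - length
    else:
        length = length < seq
    delta = delta > 7
    delta = delta * 16
    return delta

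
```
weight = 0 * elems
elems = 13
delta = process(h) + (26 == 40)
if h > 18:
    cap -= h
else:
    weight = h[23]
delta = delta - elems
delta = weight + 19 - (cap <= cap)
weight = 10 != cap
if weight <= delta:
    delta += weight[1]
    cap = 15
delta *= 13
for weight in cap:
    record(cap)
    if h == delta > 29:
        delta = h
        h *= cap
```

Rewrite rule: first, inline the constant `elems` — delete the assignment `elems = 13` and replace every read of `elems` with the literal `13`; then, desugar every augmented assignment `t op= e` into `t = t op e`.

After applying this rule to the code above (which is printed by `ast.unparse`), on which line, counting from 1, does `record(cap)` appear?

Transformed code:
weight = 0 * 13
delta = process(h) + (26 == 40)
if h > 18:
    cap = cap - h
else:
    weight = h[23]
delta = delta - 13
delta = weight + 19 - (cap <= cap)
weight = 10 != cap
if weight <= delta:
    delta = delta + weight[1]
    cap = 15
delta = delta * 13
for weight in cap:
    record(cap)
    if h == delta > 29:
        delta = h
        h = h * cap

15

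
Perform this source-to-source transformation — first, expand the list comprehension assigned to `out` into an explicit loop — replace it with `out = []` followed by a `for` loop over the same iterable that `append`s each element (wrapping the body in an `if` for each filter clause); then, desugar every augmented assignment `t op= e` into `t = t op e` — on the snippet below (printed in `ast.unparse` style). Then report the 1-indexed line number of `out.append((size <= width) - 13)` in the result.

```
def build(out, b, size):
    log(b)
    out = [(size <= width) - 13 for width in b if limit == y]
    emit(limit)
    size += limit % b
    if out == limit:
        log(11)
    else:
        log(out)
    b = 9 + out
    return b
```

6

Transformed code:
def build(out, b, size):
    log(b)
    out = []
    for width in b:
        if limit == y:
            out.append((size <= width) - 13)
    emit(limit)
    size = size + limit % b
    if out == limit:
        log(11)
    else:
        log(out)
    b = 9 + out
    return b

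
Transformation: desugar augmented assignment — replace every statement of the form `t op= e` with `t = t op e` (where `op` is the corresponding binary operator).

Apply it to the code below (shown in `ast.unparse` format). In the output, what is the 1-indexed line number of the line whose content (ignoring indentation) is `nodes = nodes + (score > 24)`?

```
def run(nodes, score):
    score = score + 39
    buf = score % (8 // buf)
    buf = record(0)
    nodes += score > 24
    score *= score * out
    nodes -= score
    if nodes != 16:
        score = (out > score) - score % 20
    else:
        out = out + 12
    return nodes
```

Transformed code:
def run(nodes, score):
    score = score + 39
    buf = score % (8 // buf)
    buf = record(0)
    nodes = nodes + (score > 24)
    score = score * (score * out)
    nodes = nodes - score
    if nodes != 16:
        score = (out > score) - score % 20
    else:
        out = out + 12
    return nodes

5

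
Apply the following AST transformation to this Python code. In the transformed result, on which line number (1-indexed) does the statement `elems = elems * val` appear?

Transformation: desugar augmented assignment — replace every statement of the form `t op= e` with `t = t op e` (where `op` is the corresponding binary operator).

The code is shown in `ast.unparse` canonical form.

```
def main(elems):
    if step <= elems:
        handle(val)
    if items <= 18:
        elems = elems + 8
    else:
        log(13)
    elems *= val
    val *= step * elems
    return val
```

8

Transformed code:
def main(elems):
    if step <= elems:
        handle(val)
    if items <= 18:
        elems = elems + 8
    else:
        log(13)
    elems = elems * val
    val = val * (step * elems)
    return val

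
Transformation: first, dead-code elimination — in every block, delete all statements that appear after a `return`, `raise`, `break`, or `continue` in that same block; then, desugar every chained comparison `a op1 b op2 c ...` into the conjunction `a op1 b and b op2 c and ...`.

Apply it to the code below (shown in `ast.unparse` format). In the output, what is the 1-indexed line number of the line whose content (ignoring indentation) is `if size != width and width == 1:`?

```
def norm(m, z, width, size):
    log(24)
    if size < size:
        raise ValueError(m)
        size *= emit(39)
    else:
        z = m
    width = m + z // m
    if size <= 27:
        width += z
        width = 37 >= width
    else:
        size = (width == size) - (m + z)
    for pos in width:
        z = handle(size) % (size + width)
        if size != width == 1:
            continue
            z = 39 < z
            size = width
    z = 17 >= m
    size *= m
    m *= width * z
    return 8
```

Transformed code:
def norm(m, z, width, size):
    log(24)
    if size < size:
        raise ValueError(m)
    else:
        z = m
    width = m + z // m
    if size <= 27:
        width += z
        width = 37 >= width
    else:
        size = (width == size) - (m + z)
    for pos in width:
        z = handle(size) % (size + width)
        if size != width and width == 1:
            continue
    z = 17 >= m
    size *= m
    m *= width * z
    return 8

15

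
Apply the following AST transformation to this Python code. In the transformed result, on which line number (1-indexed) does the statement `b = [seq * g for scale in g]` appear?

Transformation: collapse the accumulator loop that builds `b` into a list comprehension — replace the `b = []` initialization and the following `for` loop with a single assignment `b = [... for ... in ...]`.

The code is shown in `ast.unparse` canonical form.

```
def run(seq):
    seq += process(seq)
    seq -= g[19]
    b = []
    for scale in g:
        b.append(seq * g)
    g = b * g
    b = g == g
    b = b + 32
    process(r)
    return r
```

Transformed code:
def run(seq):
    seq += process(seq)
    seq -= g[19]
    b = [seq * g for scale in g]
    g = b * g
    b = g == g
    b = b + 32
    process(r)
    return r

4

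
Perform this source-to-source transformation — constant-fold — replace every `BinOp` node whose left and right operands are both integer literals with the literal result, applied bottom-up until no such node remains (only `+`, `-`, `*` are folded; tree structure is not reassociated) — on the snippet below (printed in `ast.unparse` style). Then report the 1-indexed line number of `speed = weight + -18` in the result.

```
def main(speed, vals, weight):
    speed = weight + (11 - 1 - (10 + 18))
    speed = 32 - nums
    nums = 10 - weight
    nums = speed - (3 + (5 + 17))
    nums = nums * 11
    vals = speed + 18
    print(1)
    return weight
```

2

Transformed code:
def main(speed, vals, weight):
    speed = weight + -18
    speed = 32 - nums
    nums = 10 - weight
    nums = speed - 25
    nums = nums * 11
    vals = speed + 18
    print(1)
    return weight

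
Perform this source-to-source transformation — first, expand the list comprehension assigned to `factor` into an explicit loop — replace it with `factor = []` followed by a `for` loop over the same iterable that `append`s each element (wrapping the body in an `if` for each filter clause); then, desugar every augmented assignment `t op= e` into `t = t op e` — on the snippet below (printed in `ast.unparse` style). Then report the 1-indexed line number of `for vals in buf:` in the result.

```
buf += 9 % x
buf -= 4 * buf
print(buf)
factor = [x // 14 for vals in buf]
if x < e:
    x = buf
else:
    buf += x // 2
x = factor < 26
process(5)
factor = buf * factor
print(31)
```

Transformed code:
buf = buf + 9 % x
buf = buf - 4 * buf
print(buf)
factor = []
for vals in buf:
    factor.append(x // 14)
if x < e:
    x = buf
else:
    buf = buf + x // 2
x = factor < 26
process(5)
factor = buf * factor
print(31)

5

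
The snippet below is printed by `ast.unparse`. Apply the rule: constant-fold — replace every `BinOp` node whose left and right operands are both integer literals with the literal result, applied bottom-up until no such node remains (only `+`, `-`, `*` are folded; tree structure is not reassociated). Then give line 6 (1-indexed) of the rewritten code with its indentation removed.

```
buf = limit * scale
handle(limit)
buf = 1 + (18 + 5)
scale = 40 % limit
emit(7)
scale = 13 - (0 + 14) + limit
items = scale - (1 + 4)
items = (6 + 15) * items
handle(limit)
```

Transformed code:
buf = limit * scale
handle(limit)
buf = 24
scale = 40 % limit
emit(7)
scale = -1 + limit
items = scale - 5
items = 21 * items
handle(limit)

scale = -1 + limit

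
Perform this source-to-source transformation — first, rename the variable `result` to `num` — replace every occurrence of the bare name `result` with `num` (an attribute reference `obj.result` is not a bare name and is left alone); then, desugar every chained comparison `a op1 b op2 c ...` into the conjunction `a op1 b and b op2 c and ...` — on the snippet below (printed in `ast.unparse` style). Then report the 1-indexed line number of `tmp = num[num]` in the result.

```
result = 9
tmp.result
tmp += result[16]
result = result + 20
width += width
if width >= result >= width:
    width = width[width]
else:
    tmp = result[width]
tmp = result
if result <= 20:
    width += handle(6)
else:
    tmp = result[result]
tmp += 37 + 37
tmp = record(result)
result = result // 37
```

14

Transformed code:
num = 9
tmp.result
tmp += num[16]
num = num + 20
width += width
if width >= num and num >= width:
    width = width[width]
else:
    tmp = num[width]
tmp = num
if num <= 20:
    width += handle(6)
else:
    tmp = num[num]
tmp += 37 + 37
tmp = record(num)
num = num // 37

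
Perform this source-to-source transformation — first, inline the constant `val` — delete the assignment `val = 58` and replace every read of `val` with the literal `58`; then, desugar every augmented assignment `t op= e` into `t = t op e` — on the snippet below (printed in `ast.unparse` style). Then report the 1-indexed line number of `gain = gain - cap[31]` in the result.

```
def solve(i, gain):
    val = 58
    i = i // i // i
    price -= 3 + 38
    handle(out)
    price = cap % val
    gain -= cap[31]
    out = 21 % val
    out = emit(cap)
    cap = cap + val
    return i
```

Transformed code:
def solve(i, gain):
    i = i // i // i
    price = price - (3 + 38)
    handle(out)
    price = cap % 58
    gain = gain - cap[31]
    out = 21 % 58
    out = emit(cap)
    cap = cap + 58
    return i

6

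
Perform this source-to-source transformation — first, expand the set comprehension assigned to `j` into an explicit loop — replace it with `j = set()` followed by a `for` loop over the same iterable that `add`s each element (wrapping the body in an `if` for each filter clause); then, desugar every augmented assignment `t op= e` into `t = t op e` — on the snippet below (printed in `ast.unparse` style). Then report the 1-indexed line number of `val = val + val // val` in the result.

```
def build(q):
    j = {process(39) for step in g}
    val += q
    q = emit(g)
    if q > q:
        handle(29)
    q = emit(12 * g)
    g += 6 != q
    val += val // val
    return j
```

Transformed code:
def build(q):
    j = set()
    for step in g:
        j.add(process(39))
    val = val + q
    q = emit(g)
    if q > q:
        handle(29)
    q = emit(12 * g)
    g = g + (6 != q)
    val = val + val // val
    return j

11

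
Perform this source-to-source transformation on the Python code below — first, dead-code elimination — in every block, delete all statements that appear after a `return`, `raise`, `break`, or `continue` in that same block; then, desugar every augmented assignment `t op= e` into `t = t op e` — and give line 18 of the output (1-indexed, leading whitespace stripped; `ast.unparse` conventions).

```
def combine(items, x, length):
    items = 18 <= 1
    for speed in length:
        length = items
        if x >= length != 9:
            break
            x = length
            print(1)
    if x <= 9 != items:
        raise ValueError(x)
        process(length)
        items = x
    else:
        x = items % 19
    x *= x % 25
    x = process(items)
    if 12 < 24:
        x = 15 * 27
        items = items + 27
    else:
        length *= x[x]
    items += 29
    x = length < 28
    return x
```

items = items + 29

Transformed code:
def combine(items, x, length):
    items = 18 <= 1
    for speed in length:
        length = items
        if x >= length != 9:
            break
    if x <= 9 != items:
        raise ValueError(x)
    else:
        x = items % 19
    x = x * (x % 25)
    x = process(items)
    if 12 < 24:
        x = 15 * 27
        items = items + 27
    else:
        length = length * x[x]
    items = items + 29
    x = length < 28
    return x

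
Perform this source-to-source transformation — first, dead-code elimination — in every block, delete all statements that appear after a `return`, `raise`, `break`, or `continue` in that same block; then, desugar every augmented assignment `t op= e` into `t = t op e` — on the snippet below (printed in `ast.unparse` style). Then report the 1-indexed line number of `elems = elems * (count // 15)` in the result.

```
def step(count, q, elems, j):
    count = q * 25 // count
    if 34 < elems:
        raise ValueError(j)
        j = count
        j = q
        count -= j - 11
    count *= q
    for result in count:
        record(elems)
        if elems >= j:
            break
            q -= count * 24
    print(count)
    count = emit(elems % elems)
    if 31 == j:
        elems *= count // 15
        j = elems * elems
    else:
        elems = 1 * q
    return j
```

13

Transformed code:
def step(count, q, elems, j):
    count = q * 25 // count
    if 34 < elems:
        raise ValueError(j)
    count = count * q
    for result in count:
        record(elems)
        if elems >= j:
            break
    print(count)
    count = emit(elems % elems)
    if 31 == j:
        elems = elems * (count // 15)
        j = elems * elems
    else:
        elems = 1 * q
    return j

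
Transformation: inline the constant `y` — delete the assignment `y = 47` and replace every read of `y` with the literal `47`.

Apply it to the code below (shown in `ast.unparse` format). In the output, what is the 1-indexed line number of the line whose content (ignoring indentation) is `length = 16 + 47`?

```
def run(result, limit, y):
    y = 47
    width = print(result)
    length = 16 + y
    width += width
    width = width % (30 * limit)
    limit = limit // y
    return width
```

Transformed code:
def run(result, limit, y):
    width = print(result)
    length = 16 + 47
    width += width
    width = width % (30 * limit)
    limit = limit // 47
    return width

3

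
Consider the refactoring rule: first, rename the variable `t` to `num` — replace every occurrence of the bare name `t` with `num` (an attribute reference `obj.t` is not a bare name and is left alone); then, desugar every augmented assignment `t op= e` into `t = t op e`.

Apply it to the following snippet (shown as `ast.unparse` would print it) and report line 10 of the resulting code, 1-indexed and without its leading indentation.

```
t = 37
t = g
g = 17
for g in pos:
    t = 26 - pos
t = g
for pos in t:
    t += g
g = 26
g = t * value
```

g = num * value

Transformed code:
num = 37
num = g
g = 17
for g in pos:
    num = 26 - pos
num = g
for pos in num:
    num = num + g
g = 26
g = num * value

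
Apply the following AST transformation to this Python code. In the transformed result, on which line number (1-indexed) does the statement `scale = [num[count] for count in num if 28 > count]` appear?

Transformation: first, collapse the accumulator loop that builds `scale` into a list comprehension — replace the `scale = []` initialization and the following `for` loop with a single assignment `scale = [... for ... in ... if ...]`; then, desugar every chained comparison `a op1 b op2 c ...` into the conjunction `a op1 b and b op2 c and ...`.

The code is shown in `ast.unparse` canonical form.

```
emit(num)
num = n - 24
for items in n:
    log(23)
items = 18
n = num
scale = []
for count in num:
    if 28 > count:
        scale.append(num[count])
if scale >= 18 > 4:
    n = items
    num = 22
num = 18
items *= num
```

Transformed code:
emit(num)
num = n - 24
for items in n:
    log(23)
items = 18
n = num
scale = [num[count] for count in num if 28 > count]
if scale >= 18 and 18 > 4:
    n = items
    num = 22
num = 18
items *= num

7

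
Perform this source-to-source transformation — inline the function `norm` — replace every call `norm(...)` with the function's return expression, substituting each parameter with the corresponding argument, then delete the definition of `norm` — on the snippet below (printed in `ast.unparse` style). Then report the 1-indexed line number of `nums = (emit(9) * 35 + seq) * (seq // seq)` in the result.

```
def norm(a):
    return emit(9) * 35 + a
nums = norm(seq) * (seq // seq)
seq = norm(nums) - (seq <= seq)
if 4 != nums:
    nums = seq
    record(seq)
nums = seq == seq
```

Transformed code:
nums = (emit(9) * 35 + seq) * (seq // seq)
seq = emit(9) * 35 + nums - (seq <= seq)
if 4 != nums:
    nums = seq
    record(seq)
nums = seq == seq

1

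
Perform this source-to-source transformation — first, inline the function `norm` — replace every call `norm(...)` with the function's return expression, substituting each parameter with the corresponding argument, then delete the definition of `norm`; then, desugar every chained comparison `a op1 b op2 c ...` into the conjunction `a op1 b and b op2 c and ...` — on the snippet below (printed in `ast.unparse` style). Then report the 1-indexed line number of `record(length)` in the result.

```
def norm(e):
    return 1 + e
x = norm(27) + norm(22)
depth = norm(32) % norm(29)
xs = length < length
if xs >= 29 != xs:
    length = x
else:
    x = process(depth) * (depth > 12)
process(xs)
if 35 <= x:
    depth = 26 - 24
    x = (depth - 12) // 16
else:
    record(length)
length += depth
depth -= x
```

13

Transformed code:
x = 1 + 27 + (1 + 22)
depth = (1 + 32) % (1 + 29)
xs = length < length
if xs >= 29 and 29 != xs:
    length = x
else:
    x = process(depth) * (depth > 12)
process(xs)
if 35 <= x:
    depth = 26 - 24
    x = (depth - 12) // 16
else:
    record(length)
length += depth
depth -= x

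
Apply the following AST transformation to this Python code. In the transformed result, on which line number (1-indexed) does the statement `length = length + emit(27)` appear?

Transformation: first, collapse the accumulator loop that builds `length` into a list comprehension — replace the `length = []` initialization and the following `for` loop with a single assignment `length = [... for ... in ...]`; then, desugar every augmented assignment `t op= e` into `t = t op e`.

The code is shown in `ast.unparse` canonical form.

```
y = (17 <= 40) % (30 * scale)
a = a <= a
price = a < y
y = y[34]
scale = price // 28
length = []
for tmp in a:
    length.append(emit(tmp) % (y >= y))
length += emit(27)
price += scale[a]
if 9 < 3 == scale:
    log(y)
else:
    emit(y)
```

Transformed code:
y = (17 <= 40) % (30 * scale)
a = a <= a
price = a < y
y = y[34]
scale = price // 28
length = [emit(tmp) % (y >= y) for tmp in a]
length = length + emit(27)
price = price + scale[a]
if 9 < 3 == scale:
    log(y)
else:
    emit(y)

7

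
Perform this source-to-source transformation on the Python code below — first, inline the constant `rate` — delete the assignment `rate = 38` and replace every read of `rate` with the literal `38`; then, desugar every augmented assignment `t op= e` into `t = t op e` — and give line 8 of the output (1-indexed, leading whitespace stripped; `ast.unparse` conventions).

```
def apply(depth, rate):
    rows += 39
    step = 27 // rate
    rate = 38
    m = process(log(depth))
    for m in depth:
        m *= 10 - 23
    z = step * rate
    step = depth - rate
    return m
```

step = depth - 38

Transformed code:
def apply(depth, rate):
    rows = rows + 39
    step = 27 // 38
    m = process(log(depth))
    for m in depth:
        m = m * (10 - 23)
    z = step * 38
    step = depth - 38
    return m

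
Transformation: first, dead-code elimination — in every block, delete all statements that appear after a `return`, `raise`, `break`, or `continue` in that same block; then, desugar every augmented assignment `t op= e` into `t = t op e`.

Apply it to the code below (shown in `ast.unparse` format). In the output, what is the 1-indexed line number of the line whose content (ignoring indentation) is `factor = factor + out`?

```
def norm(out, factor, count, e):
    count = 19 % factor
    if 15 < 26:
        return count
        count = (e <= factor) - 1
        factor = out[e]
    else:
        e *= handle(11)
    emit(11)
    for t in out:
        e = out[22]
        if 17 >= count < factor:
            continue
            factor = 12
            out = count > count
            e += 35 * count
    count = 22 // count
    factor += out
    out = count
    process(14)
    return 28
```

13

Transformed code:
def norm(out, factor, count, e):
    count = 19 % factor
    if 15 < 26:
        return count
    else:
        e = e * handle(11)
    emit(11)
    for t in out:
        e = out[22]
        if 17 >= count < factor:
            continue
    count = 22 // count
    factor = factor + out
    out = count
    process(14)
    return 28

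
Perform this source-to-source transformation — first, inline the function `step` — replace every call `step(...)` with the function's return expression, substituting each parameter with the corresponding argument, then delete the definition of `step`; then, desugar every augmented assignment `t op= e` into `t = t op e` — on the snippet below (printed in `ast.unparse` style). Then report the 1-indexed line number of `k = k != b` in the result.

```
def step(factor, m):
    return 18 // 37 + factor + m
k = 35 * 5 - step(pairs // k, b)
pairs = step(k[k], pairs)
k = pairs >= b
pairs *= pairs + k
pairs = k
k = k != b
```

Transformed code:
k = 35 * 5 - (18 // 37 + pairs // k + b)
pairs = 18 // 37 + k[k] + pairs
k = pairs >= b
pairs = pairs * (pairs + k)
pairs = k
k = k != b

6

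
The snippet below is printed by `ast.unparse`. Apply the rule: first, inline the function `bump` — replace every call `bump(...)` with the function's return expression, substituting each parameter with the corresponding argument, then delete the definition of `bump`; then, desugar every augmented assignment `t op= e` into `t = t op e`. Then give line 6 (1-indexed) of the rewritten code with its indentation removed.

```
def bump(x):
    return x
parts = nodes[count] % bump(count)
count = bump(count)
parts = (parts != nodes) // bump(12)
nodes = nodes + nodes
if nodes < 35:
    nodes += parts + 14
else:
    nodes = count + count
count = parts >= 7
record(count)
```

nodes = nodes + (parts + 14)

Transformed code:
parts = nodes[count] % count
count = count
parts = (parts != nodes) // 12
nodes = nodes + nodes
if nodes < 35:
    nodes = nodes + (parts + 14)
else:
    nodes = count + count
count = parts >= 7
record(count)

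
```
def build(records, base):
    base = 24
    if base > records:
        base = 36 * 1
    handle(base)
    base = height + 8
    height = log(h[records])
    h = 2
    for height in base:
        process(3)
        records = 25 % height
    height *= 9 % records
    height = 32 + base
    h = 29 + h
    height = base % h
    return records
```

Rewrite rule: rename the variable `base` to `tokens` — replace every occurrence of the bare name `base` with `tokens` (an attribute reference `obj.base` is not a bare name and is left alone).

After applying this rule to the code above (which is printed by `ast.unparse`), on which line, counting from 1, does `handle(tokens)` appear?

Transformed code:
def build(records, tokens):
    tokens = 24
    if tokens > records:
        tokens = 36 * 1
    handle(tokens)
    tokens = height + 8
    height = log(h[records])
    h = 2
    for height in tokens:
        process(3)
        records = 25 % height
    height *= 9 % records
    height = 32 + tokens
    h = 29 + h
    height = tokens % h
    return records

5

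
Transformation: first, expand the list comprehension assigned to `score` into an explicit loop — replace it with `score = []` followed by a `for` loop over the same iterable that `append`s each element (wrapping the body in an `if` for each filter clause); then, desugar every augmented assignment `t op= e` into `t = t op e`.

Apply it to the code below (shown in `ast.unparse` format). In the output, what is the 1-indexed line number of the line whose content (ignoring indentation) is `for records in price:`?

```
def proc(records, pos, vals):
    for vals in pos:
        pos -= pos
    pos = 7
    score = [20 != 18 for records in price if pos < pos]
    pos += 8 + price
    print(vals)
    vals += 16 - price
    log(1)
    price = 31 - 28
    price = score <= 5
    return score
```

6

Transformed code:
def proc(records, pos, vals):
    for vals in pos:
        pos = pos - pos
    pos = 7
    score = []
    for records in price:
        if pos < pos:
            score.append(20 != 18)
    pos = pos + (8 + price)
    print(vals)
    vals = vals + (16 - price)
    log(1)
    price = 31 - 28
    price = score <= 5
    return score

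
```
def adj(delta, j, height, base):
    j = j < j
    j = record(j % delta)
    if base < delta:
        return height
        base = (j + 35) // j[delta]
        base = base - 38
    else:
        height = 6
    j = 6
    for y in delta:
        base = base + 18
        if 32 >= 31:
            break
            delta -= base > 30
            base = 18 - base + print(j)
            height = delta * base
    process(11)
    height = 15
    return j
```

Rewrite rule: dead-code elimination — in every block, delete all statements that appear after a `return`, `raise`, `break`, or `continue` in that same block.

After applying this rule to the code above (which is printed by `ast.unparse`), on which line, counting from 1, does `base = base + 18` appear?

Transformed code:
def adj(delta, j, height, base):
    j = j < j
    j = record(j % delta)
    if base < delta:
        return height
    else:
        height = 6
    j = 6
    for y in delta:
        base = base + 18
        if 32 >= 31:
            break
    process(11)
    height = 15
    return j

10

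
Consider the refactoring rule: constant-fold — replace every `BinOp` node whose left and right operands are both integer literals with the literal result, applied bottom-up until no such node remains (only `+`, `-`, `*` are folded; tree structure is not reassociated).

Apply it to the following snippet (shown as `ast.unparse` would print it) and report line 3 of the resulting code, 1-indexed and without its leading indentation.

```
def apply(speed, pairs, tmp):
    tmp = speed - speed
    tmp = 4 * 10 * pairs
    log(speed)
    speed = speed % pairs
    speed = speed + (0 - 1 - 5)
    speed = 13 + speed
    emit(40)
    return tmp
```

Transformed code:
def apply(speed, pairs, tmp):
    tmp = speed - speed
    tmp = 40 * pairs
    log(speed)
    speed = speed % pairs
    speed = speed + -6
    speed = 13 + speed
    emit(40)
    return tmp

tmp = 40 * pairs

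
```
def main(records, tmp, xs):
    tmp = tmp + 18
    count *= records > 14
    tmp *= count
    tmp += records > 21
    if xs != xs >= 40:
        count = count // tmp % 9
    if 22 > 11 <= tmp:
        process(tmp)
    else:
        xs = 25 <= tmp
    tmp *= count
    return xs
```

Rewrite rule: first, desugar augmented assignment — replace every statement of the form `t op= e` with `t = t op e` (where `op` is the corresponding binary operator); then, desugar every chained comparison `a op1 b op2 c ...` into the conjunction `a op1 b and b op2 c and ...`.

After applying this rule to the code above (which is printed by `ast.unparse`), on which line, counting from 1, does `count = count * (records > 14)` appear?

3

Transformed code:
def main(records, tmp, xs):
    tmp = tmp + 18
    count = count * (records > 14)
    tmp = tmp * count
    tmp = tmp + (records > 21)
    if xs != xs and xs >= 40:
        count = count // tmp % 9
    if 22 > 11 and 11 <= tmp:
        process(tmp)
    else:
        xs = 25 <= tmp
    tmp = tmp * count
    return xs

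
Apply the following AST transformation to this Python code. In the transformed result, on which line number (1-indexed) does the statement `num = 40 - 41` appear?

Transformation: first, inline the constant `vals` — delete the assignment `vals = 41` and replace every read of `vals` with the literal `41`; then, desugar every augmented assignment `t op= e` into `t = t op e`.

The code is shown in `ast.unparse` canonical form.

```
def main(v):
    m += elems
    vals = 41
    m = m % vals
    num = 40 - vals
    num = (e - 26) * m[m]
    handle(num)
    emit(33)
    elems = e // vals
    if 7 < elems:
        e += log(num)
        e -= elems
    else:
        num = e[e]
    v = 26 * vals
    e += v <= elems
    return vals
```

4

Transformed code:
def main(v):
    m = m + elems
    m = m % 41
    num = 40 - 41
    num = (e - 26) * m[m]
    handle(num)
    emit(33)
    elems = e // 41
    if 7 < elems:
        e = e + log(num)
        e = e - elems
    else:
        num = e[e]
    v = 26 * 41
    e = e + (v <= elems)
    return 41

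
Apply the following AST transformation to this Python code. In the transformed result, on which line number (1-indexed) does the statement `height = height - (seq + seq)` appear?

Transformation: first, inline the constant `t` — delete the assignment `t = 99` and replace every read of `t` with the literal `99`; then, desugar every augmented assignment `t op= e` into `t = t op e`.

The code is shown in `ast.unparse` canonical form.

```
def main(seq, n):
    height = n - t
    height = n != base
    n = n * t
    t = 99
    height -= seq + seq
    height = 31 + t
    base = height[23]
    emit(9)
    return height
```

Transformed code:
def main(seq, n):
    height = n - 99
    height = n != base
    n = n * 99
    height = height - (seq + seq)
    height = 31 + 99
    base = height[23]
    emit(9)
    return height

5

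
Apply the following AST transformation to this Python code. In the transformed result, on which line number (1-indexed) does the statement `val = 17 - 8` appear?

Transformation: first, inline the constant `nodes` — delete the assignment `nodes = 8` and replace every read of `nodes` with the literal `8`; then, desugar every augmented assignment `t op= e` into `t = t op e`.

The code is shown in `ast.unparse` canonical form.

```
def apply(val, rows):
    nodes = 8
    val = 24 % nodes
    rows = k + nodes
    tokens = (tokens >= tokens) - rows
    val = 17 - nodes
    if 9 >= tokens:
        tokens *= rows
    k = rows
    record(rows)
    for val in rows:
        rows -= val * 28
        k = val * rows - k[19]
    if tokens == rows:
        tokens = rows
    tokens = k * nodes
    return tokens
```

5

Transformed code:
def apply(val, rows):
    val = 24 % 8
    rows = k + 8
    tokens = (tokens >= tokens) - rows
    val = 17 - 8
    if 9 >= tokens:
        tokens = tokens * rows
    k = rows
    record(rows)
    for val in rows:
        rows = rows - val * 28
        k = val * rows - k[19]
    if tokens == rows:
        tokens = rows
    tokens = k * 8
    return tokens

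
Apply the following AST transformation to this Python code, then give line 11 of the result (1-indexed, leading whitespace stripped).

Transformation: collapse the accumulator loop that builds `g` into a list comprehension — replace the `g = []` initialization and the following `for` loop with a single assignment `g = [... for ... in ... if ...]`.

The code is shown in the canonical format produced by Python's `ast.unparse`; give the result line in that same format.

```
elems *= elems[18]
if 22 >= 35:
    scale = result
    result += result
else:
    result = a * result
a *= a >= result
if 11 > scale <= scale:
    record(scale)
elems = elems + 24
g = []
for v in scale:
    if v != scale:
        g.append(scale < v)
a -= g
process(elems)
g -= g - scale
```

g = [scale < v for v in scale if v != scale]

Transformed code:
elems *= elems[18]
if 22 >= 35:
    scale = result
    result += result
else:
    result = a * result
a *= a >= result
if 11 > scale <= scale:
    record(scale)
elems = elems + 24
g = [scale < v for v in scale if v != scale]
a -= g
process(elems)
g -= g - scale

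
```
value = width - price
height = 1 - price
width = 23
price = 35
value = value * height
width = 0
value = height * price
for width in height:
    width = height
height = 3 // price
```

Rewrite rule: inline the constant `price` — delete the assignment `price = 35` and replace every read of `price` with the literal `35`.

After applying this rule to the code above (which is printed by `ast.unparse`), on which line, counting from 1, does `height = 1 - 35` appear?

2

Transformed code:
value = width - 35
height = 1 - 35
width = 23
value = value * height
width = 0
value = height * 35
for width in height:
    width = height
height = 3 // 35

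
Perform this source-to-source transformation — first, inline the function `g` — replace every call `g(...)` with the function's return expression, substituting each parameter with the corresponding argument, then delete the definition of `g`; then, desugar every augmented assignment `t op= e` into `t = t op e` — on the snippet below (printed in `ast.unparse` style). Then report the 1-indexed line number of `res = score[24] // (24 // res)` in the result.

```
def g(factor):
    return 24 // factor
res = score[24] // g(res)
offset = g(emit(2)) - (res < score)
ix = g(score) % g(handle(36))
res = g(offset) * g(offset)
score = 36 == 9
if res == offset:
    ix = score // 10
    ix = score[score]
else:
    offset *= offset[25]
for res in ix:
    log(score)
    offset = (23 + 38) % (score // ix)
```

1

Transformed code:
res = score[24] // (24 // res)
offset = 24 // emit(2) - (res < score)
ix = 24 // score % (24 // handle(36))
res = 24 // offset * (24 // offset)
score = 36 == 9
if res == offset:
    ix = score // 10
    ix = score[score]
else:
    offset = offset * offset[25]
for res in ix:
    log(score)
    offset = (23 + 38) % (score // ix)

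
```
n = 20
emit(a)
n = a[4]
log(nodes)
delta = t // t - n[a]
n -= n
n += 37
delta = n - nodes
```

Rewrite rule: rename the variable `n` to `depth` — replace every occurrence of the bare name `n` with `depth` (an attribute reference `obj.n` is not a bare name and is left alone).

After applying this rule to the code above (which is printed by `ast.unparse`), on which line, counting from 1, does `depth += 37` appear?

7

Transformed code:
depth = 20
emit(a)
depth = a[4]
log(nodes)
delta = t // t - depth[a]
depth -= depth
depth += 37
delta = depth - nodes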